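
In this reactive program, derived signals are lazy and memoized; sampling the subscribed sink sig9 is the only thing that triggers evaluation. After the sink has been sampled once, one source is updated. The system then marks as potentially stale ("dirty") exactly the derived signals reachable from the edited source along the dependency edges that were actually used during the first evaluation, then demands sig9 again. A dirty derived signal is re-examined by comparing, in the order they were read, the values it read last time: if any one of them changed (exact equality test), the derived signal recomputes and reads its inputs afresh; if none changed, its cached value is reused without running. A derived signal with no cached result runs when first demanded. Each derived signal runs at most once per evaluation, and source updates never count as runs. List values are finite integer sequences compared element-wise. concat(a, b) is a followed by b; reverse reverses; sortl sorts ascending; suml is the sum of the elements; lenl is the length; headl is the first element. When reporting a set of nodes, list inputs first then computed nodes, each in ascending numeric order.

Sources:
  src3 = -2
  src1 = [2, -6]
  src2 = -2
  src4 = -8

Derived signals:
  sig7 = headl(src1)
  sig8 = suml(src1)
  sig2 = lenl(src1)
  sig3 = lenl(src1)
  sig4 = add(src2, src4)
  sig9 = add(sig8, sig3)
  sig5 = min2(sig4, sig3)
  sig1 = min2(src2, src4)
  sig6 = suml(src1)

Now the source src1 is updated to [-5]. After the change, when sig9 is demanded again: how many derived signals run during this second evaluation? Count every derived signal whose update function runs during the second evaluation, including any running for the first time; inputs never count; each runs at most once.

3 derived signals run: sig3, sig8, sig9.

First demand of the output computes:
  sig3 = lenl([2, -6]) = 2
  sig8 = suml([2, -6]) = -4
  sig9 = add(-4, 2) = -2

After the edit, cleaning proceeds:
  sig3: a read changed (src1 [2, -6]->[-5]) — executes, giving 1.
  sig8: a read changed (src1 [2, -6]->[-5]) — executes, giving -5.
  sig9: a read changed (sig8 -4->-5; sig3 2->1) — executes, giving -4.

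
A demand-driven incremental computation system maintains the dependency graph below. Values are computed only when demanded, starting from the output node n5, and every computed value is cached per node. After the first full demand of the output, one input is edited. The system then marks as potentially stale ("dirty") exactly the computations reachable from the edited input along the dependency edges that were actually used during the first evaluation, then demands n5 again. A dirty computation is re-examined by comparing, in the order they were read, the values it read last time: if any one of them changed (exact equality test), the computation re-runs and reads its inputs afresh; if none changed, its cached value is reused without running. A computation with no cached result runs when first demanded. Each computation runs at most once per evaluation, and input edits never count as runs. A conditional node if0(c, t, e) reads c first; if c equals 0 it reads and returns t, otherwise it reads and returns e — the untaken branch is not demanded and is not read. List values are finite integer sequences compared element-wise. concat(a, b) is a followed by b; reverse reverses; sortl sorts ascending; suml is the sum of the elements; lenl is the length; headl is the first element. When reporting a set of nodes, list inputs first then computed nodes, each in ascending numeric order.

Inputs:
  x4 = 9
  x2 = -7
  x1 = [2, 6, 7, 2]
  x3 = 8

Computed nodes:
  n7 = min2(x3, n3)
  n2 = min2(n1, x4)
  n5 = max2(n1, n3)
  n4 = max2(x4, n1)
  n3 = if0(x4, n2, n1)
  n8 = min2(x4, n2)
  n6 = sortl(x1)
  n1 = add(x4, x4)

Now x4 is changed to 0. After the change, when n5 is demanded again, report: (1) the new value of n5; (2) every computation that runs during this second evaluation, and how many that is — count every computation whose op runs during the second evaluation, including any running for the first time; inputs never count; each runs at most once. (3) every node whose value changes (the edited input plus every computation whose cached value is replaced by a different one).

New value of n5: 0.
Computations that run: n1, n2, n3, n5 — 4 in total.
Values that change: x4, n1, n3, n5.
Key observation: a condition flipped, so demand reaches new nodes — n2 runs for the first time.

First evaluation (everything demanded from the output):
  n1 = add(9, 9) = 18
  n3 = if0(x4=9 -> else branch n1) = 18
  n5 = max2(18, 18) = 18

Propagation after the edit:
  n1: runs — x4 9->0; x4 9->0; result 0.
  n2: demanded for the first time — runs, produces 0.
  n3: runs — x4 9->0; n1 18->0; result 0.
  n5: runs — n1 18->0; n3 18->0; result 0.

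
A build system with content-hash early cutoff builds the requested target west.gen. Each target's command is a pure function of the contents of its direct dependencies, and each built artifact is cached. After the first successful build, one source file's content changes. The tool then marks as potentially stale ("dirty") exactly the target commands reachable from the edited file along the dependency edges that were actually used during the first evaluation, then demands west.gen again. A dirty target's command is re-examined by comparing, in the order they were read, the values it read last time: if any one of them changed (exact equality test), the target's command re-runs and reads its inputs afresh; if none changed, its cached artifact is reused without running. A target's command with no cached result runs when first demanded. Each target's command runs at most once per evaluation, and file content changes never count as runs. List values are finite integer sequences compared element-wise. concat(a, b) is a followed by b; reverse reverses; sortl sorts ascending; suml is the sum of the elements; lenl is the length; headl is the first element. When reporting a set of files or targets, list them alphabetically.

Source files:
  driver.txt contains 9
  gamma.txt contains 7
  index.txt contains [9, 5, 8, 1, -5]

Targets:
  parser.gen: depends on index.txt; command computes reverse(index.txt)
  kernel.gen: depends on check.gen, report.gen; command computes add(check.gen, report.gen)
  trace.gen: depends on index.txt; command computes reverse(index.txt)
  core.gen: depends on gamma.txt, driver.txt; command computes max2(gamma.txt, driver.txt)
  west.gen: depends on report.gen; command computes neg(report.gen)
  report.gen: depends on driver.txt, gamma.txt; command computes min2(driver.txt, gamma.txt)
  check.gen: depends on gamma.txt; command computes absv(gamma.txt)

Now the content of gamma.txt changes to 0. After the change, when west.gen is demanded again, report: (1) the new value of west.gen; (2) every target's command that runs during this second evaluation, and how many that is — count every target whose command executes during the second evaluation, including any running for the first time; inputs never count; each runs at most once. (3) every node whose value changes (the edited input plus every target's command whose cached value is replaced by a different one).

First evaluation (everything demanded from the output):
  report.gen = min2(9, 7) = 7
  west.gen = neg(7) = -7

Propagation after the edit:
  report.gen: runs — gamma.txt 7->0; result 0.
  west.gen: runs — report.gen 7->0; result 0.

New value of west.gen: 0.
Target commands that run: report.gen, west.gen — 2 in total.
Values that change: gamma.txt, report.gen, west.gen.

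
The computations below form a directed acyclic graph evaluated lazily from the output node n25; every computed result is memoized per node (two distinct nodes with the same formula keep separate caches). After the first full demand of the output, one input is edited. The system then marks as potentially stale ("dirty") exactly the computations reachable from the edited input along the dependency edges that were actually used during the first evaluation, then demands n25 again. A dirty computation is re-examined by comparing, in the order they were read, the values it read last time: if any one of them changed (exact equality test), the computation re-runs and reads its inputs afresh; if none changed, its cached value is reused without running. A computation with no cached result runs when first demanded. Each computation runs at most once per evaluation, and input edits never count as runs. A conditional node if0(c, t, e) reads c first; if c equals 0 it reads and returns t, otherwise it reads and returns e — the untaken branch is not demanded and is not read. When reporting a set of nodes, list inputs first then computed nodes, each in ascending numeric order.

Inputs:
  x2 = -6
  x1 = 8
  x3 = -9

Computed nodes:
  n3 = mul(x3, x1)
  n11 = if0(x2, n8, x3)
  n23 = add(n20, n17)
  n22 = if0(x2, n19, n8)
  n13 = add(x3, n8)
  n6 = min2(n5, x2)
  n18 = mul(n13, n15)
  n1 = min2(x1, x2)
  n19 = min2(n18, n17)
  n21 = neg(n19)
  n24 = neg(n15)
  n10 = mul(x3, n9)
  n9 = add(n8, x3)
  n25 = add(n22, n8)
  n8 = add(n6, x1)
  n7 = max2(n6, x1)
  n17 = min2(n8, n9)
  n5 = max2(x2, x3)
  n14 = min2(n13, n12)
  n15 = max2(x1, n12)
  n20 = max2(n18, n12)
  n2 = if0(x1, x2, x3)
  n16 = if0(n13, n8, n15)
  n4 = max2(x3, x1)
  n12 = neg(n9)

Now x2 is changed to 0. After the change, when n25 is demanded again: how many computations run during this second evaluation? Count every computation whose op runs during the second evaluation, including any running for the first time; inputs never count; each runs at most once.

First demand of the output computes:
  n5 = max2(-6, -9) = -6
  n6 = min2(-6, -6) = -6
  n8 = add(-6, 8) = 2
  n22 = if0(x2=-6 -> else branch n8) = 2
  n25 = add(2, 2) = 4

After the edit, cleaning proceeds:
  n5: a read changed (x2 -6->0) — executes, giving 0.
  n6: a read changed (n5 -6->0; x2 -6->0) — executes, giving 0.
  n8: a read changed (n6 -6->0) — executes, giving 8.
  n9: had never run; runs now, result -1.
  n12: had never run; runs now, result 1.
  n13: had never run; runs now, result -1.
  n15: had never run; runs now, result 8.
  n17: had never run; runs now, result -1.
  n18: had never run; runs now, result -8.
  n19: had never run; runs now, result -8.
  n22: a read changed (x2 -6->0; n8 2->8) — executes, giving -8.
  n25: a read changed (n22 2->-8; n8 2->8) — executes, giving 0.

Note the branch switch — n9, n12, n13, n15, n17, n18, n19 had no cache and run now for the first time.

12 computations run: n5, n6, n8, n9, n12, n13, n15, n17, n18, n19, n22, n25.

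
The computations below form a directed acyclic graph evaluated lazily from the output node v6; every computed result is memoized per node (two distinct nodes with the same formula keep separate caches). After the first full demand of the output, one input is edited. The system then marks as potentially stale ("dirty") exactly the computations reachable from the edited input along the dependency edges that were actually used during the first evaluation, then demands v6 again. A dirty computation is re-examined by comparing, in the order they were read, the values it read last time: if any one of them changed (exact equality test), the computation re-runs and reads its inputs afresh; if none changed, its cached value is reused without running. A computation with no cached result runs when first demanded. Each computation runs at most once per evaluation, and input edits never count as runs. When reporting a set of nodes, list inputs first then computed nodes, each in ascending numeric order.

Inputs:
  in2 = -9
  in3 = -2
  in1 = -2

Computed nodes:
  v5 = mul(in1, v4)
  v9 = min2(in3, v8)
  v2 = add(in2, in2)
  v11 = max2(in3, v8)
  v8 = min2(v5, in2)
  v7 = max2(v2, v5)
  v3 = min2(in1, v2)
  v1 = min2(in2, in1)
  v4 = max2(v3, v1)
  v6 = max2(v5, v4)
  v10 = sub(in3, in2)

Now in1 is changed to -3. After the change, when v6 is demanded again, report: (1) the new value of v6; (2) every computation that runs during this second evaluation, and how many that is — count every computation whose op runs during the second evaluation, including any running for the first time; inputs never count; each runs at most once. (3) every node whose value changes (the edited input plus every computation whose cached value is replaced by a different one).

First demand of the output computes:
  v1 = min2(-9, -2) = -9
  v2 = add(-9, -9) = -18
  v3 = min2(-2, -18) = -18
  v4 = max2(-18, -9) = -9
  v5 = mul(-2, -9) = 18
  v6 = max2(18, -9) = 18

After the edit, cleaning proceeds:
  v1: a read changed (in1 -2->-3) — executes, giving -9 — identical to its old value.
  v3: a read changed (in1 -2->-3) — executes, giving -18 — identical to its old value.
  v4: dirty, but its reads are unchanged (v3 unchanged, v1 unchanged); cached -9 stands.
  v5: a read changed (in1 -2->-3) — executes, giving 27.
  v6: a read changed (v5 18->27) — executes, giving 27.

Note where the cutoff bites: v4 is checked, finds nothing changed, and keeps its cache.

Demanding v6 again yields 27.
4 computations run: v1, v3, v5, v6.
The nodes whose values change: in1, v5, v6.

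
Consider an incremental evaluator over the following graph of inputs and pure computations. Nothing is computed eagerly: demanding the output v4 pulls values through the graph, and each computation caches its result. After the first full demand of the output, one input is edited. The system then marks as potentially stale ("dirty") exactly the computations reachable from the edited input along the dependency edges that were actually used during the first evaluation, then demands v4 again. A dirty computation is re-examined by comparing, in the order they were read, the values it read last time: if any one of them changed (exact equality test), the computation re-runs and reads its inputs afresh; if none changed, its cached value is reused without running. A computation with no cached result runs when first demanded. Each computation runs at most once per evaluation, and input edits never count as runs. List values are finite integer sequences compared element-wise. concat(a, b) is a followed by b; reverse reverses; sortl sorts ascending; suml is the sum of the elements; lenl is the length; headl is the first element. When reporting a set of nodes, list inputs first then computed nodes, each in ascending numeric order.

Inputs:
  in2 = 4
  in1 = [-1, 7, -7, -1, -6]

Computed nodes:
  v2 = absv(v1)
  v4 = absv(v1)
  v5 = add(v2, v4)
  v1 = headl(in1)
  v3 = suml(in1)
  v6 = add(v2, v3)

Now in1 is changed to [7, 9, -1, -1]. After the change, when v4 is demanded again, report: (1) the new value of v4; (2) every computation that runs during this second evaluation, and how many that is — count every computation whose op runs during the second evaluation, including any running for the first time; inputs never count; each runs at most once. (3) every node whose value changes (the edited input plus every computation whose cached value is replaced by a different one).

Initial pass — values computed on the first demand:
  v1 = headl([-1, 7, -7, -1, -6]) = -1
  v4 = absv(-1) = 1

Second demand — change propagation:
  v1: re-runs because in1 [-1, 7, -7, -1, -6]->[7, 9, -1, -1]; new result 7.
  v4: re-runs because v1 -1->7; new result 7.

v4 now evaluates to 7.
Run set: v1, v4 (2 run).
Changed values: in1, v1, v4.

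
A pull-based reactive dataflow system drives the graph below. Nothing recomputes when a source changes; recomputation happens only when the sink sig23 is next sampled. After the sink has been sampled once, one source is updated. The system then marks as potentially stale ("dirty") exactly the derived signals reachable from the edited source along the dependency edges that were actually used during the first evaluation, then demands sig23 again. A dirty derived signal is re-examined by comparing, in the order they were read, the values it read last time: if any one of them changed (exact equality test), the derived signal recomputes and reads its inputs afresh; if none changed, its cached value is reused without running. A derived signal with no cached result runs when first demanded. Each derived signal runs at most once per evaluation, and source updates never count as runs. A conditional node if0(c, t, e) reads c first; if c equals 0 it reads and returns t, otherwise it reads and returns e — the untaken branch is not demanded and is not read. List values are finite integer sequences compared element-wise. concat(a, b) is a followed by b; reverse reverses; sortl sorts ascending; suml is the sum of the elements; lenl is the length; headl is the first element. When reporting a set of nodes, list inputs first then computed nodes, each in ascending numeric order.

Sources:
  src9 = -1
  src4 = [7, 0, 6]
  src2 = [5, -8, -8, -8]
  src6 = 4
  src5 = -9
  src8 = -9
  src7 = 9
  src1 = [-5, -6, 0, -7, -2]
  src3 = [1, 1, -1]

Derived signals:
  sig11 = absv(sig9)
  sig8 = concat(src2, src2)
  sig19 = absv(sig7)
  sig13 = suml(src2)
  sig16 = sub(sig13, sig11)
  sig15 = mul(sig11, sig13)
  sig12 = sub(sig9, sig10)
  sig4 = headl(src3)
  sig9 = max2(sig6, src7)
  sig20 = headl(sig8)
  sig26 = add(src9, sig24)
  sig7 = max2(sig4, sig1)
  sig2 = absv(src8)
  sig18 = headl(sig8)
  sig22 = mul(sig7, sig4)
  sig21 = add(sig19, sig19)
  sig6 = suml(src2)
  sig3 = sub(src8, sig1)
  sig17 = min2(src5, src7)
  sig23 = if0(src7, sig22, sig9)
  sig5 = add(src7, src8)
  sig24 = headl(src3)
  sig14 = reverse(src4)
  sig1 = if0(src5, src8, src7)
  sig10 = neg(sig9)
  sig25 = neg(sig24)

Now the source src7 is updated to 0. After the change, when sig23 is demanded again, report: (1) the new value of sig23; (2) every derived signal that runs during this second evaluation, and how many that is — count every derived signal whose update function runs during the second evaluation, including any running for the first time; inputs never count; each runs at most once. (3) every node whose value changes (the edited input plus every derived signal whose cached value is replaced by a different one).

First evaluation (everything demanded from the output):
  sig6 = suml([5, -8, -8, -8]) = -19
  sig9 = max2(-19, 9) = 9
  sig23 = if0(src7=9 -> else branch sig9) = 9

Propagation after the edit:
  sig1: demanded for the first time — runs, produces 0.
  sig4: demanded for the first time — runs, produces 1.
  sig7: demanded for the first time — runs, produces 1.
  sig9: marked dirty but never re-examined — demand shifted away from it.
  sig22: demanded for the first time — runs, produces 1.
  sig23: runs — src7 9->0; result 1.

Key observation: a condition flipped, so demand moved to the other branch — sig9 is never re-examined.

New value of sig23: 1.
Derived signals that run: sig1, sig4, sig7, sig22, sig23 — 5 in total.
Values that change: src7, sig23.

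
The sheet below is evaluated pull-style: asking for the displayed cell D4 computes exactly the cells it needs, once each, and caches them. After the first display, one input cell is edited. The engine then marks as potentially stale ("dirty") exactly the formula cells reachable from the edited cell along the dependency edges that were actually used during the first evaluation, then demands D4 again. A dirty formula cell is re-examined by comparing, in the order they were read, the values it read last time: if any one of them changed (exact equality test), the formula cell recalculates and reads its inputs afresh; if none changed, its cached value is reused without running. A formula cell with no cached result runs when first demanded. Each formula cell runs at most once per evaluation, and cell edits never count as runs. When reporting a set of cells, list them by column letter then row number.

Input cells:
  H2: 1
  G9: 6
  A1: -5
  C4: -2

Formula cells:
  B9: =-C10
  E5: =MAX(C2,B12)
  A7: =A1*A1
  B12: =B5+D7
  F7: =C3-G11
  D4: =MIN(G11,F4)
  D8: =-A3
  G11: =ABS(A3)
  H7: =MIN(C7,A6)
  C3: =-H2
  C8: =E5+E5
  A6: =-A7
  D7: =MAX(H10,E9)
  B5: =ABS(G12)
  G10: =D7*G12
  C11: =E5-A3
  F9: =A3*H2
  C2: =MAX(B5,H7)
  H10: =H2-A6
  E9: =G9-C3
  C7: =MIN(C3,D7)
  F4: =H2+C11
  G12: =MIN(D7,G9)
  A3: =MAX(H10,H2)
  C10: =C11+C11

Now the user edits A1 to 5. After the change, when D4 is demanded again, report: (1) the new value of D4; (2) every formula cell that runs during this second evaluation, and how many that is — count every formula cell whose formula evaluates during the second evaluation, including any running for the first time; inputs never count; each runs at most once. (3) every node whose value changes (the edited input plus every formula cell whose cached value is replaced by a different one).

First demand of the output computes:
  A7 = -5 * -5 = 25
  A6 = -(25) = -25
  C3 = -(1) = -1
  E9 = 6 - -1 = 7
  H10 = 1 - -25 = 26
  A3 = MAX(26, 1) = 26
  D7 = MAX(26, 7) = 26
  C7 = MIN(-1, 26) = -1
  G11 = ABS(26) = 26
  G12 = MIN(26, 6) = 6
  B5 = ABS(6) = 6
  B12 = 6 + 26 = 32
  H7 = MIN(-1, -25) = -25
  C2 = MAX(6, -25) = 6
  E5 = MAX(6, 32) = 32
  C11 = 32 - 26 = 6
  F4 = 1 + 6 = 7
  D4 = MIN(26, 7) = 7

After the edit, cleaning proceeds:
  A7: a read changed (A1 -5->5; A1 -5->5) — executes, giving 25 — identical to its old value.
  A6: dirty, but its reads are unchanged (A7 unchanged); cached -25 stands.
  H10: dirty, but its reads are unchanged (H2 unchanged, A6 unchanged); cached 26 stands.
  A3: dirty, but its reads are unchanged (H10 unchanged, H2 unchanged); cached 26 stands.
  D7: dirty, but its reads are unchanged (H10 unchanged, E9 unchanged); cached 26 stands.
  C7: dirty, but its reads are unchanged (C3 unchanged, D7 unchanged); cached -1 stands.
  G11: dirty, but its reads are unchanged (A3 unchanged); cached 26 stands.
  G12: dirty, but its reads are unchanged (D7 unchanged, G9 unchanged); cached 6 stands.
  B5: dirty, but its reads are unchanged (G12 unchanged); cached 6 stands.
  B12: dirty, but its reads are unchanged (B5 unchanged, D7 unchanged); cached 32 stands.
  H7: dirty, but its reads are unchanged (C7 unchanged, A6 unchanged); cached -25 stands.
  C2: dirty, but its reads are unchanged (B5 unchanged, H7 unchanged); cached 6 stands.
  E5: dirty, but its reads are unchanged (C2 unchanged, B12 unchanged); cached 32 stands.
  C11: dirty, but its reads are unchanged (E5 unchanged, A3 unchanged); cached 6 stands.
  F4: dirty, but its reads are unchanged (H2 unchanged, C11 unchanged); cached 7 stands.
  D4: dirty, but its reads are unchanged (G11 unchanged, F4 unchanged); cached 7 stands.

Note the absorption at A7: it re-runs yet its value is the same, leaving the output's value untouched.

Demanding D4 again yields 7.
1 formula cells run: A7.
The nodes whose values change: A1.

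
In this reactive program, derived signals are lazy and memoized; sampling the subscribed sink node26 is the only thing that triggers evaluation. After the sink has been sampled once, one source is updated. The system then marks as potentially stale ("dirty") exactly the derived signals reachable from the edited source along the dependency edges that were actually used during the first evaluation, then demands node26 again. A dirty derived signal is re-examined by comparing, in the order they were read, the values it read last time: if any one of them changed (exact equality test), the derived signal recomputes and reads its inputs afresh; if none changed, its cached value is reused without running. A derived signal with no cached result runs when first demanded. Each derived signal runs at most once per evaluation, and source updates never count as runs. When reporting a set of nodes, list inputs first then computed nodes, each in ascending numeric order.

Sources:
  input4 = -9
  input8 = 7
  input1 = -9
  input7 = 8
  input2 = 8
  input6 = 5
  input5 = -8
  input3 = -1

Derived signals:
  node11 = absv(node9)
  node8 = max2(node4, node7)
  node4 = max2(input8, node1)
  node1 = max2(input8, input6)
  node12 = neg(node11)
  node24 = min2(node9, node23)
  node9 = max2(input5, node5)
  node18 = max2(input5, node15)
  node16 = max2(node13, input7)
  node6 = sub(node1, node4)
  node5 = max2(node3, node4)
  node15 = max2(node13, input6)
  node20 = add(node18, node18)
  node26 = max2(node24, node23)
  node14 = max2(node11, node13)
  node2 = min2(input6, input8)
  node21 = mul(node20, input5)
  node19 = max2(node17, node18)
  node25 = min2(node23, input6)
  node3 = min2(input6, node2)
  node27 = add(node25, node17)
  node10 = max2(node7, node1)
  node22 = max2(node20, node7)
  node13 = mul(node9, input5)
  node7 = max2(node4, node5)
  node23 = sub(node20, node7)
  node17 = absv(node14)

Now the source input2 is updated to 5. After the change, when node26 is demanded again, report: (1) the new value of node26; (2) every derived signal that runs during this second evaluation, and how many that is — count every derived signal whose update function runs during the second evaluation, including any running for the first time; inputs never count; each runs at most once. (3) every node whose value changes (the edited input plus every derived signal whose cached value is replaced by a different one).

First demand of the output computes:
  node1 = max2(7, 5) = 7
  node2 = min2(5, 7) = 5
  node3 = min2(5, 5) = 5
  node4 = max2(7, 7) = 7
  node5 = max2(5, 7) = 7
  node7 = max2(7, 7) = 7
  node9 = max2(-8, 7) = 7
  node13 = mul(7, -8) = -56
  node15 = max2(-56, 5) = 5
  node18 = max2(-8, 5) = 5
  node20 = add(5, 5) = 10
  node23 = sub(10, 7) = 3
  node24 = min2(7, 3) = 3
  node26 = max2(3, 3) = 3

After the edit, cleaning proceeds:
  no node depends on input2 at all; the second demand re-runs nothing.

Note the shortcut — nothing in the graph depends on input2 at all, so no recomputation happens.

Demanding node26 again yields 3.
0 derived signals run: none.
The nodes whose values change: input2.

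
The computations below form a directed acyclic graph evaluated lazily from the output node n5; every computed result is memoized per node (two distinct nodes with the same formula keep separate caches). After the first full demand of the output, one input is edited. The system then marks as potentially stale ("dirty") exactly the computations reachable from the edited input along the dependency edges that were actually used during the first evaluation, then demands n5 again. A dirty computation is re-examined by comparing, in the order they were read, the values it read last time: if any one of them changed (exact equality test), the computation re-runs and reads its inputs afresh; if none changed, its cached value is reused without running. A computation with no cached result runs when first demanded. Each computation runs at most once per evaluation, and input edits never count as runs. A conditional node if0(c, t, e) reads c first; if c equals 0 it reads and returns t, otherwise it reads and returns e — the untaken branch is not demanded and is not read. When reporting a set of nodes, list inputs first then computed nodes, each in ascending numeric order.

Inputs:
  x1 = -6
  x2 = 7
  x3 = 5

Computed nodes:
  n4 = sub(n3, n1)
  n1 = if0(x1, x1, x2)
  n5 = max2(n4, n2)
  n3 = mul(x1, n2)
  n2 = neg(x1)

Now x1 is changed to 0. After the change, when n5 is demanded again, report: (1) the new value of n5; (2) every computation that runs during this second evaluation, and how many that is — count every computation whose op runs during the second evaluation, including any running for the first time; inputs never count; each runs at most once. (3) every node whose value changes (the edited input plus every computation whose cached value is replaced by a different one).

First demand of the output computes:
  n1 = if0(x1=-6 -> else branch x2) = 7
  n2 = neg(-6) = 6
  n3 = mul(-6, 6) = -36
  n4 = sub(-36, 7) = -43
  n5 = max2(-43, 6) = 6

After the edit, cleaning proceeds:
  n1: a read changed (x1 -6->0) — executes, giving 0.
  n2: a read changed (x1 -6->0) — executes, giving 0.
  n3: a read changed (x1 -6->0; n2 6->0) — executes, giving 0.
  n4: a read changed (n3 -36->0; n1 7->0) — executes, giving 0.
  n5: a read changed (n4 -43->0; n2 6->0) — executes, giving 0.

Demanding n5 again yields 0.
5 computations run: n1, n2, n3, n4, n5.
The nodes whose values change: x1, n1, n2, n3, n4, n5.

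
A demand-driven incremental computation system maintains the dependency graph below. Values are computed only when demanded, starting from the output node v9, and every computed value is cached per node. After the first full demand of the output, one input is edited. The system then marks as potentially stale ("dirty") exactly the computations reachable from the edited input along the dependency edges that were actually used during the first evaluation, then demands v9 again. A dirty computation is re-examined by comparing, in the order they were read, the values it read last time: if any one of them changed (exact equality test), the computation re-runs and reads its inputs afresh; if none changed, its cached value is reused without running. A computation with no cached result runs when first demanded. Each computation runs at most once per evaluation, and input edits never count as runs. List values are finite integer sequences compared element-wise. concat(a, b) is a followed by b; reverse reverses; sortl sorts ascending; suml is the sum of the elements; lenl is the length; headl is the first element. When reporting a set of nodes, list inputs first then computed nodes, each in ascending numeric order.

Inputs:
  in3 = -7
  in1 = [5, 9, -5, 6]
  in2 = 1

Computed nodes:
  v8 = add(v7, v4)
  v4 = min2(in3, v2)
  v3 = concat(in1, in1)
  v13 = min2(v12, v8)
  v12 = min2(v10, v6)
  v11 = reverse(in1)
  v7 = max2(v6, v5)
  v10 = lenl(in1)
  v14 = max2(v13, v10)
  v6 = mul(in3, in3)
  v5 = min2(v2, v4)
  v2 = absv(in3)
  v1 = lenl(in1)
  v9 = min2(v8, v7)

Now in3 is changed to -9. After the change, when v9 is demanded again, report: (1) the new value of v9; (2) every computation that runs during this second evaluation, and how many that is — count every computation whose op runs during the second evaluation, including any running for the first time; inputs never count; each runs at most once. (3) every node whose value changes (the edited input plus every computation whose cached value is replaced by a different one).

First evaluation (everything demanded from the output):
  v2 = absv(-7) = 7
  v4 = min2(-7, 7) = -7
  v5 = min2(7, -7) = -7
  v6 = mul(-7, -7) = 49
  v7 = max2(49, -7) = 49
  v8 = add(49, -7) = 42
  v9 = min2(42, 49) = 42

Propagation after the edit:
  v2: runs — in3 -7->-9; result 9.
  v4: runs — in3 -7->-9; v2 7->9; result -9.
  v5: runs — v2 7->9; v4 -7->-9; result -9.
  v6: runs — in3 -7->-9; in3 -7->-9; result 81.
  v7: runs — v6 49->81; v5 -7->-9; result 81.
  v8: runs — v7 49->81; v4 -7->-9; result 72.
  v9: runs — v8 42->72; v7 49->81; result 72.

New value of v9: 72.
Computations that run: v2, v4, v5, v6, v7, v8, v9 — 7 in total.
Values that change: in3, v2, v4, v5, v6, v7, v8, v9.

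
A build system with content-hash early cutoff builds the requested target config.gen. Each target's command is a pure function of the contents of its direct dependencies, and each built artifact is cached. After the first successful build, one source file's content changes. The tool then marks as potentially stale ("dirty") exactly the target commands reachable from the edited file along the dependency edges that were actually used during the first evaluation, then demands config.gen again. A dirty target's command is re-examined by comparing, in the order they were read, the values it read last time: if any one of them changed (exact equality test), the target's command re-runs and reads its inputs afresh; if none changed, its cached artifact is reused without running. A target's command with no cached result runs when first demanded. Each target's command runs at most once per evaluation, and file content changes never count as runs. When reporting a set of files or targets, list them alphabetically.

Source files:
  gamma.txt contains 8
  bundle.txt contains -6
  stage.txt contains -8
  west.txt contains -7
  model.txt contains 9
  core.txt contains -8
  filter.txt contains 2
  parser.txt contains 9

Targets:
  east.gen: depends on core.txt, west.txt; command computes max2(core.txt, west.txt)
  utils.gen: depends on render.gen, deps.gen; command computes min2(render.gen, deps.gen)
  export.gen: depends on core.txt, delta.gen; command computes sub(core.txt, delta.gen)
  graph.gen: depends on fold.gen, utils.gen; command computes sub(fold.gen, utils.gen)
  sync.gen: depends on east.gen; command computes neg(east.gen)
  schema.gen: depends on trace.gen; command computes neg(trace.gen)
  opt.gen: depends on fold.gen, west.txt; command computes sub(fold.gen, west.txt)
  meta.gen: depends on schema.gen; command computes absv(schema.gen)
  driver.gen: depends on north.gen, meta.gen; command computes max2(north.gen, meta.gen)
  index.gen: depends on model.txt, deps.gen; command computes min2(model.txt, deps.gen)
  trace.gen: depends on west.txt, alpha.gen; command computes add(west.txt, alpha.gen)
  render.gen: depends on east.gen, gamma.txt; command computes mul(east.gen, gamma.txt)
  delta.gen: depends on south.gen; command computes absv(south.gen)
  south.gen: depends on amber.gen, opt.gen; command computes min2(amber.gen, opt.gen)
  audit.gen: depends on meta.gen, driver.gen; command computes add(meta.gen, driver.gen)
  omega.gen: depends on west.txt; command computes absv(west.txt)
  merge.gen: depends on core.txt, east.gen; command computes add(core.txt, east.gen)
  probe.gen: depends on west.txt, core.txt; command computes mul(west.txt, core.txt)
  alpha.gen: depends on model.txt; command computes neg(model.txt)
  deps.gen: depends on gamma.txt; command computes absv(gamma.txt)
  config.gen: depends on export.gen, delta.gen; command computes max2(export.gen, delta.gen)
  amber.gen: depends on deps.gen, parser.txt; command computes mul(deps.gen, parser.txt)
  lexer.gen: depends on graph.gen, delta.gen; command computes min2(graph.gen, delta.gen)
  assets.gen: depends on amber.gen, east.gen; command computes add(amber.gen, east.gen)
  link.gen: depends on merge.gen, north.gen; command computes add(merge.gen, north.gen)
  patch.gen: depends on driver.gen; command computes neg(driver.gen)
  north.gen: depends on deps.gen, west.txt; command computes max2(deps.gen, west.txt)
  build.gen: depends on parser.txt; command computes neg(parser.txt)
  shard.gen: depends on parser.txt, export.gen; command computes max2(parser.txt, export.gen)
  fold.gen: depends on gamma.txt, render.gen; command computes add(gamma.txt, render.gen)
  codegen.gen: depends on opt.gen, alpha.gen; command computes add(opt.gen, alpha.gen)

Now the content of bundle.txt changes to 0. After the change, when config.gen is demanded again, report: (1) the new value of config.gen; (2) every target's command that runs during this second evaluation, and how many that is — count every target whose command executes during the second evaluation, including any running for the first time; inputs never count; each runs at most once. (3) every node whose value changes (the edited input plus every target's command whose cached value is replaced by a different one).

First evaluation (everything demanded from the output):
  deps.gen = absv(8) = 8
  amber.gen = mul(8, 9) = 72
  east.gen = max2(-8, -7) = -7
  render.gen = mul(-7, 8) = -56
  fold.gen = add(8, -56) = -48
  opt.gen = sub(-48, -7) = -41
  south.gen = min2(72, -41) = -41
  delta.gen = absv(-41) = 41
  export.gen = sub(-8, 41) = -49
  config.gen = max2(-49, 41) = 41

Propagation after the edit:
  bundle.txt feeds no computation that the output demands — nothing is marked dirty and nothing runs.

Key observation: bundle.txt is never demanded by the output, so the edit triggers no recomputation at all.

New value of config.gen: 41.
Target commands that run: none — 0 in total.
Values that change: bundle.txt.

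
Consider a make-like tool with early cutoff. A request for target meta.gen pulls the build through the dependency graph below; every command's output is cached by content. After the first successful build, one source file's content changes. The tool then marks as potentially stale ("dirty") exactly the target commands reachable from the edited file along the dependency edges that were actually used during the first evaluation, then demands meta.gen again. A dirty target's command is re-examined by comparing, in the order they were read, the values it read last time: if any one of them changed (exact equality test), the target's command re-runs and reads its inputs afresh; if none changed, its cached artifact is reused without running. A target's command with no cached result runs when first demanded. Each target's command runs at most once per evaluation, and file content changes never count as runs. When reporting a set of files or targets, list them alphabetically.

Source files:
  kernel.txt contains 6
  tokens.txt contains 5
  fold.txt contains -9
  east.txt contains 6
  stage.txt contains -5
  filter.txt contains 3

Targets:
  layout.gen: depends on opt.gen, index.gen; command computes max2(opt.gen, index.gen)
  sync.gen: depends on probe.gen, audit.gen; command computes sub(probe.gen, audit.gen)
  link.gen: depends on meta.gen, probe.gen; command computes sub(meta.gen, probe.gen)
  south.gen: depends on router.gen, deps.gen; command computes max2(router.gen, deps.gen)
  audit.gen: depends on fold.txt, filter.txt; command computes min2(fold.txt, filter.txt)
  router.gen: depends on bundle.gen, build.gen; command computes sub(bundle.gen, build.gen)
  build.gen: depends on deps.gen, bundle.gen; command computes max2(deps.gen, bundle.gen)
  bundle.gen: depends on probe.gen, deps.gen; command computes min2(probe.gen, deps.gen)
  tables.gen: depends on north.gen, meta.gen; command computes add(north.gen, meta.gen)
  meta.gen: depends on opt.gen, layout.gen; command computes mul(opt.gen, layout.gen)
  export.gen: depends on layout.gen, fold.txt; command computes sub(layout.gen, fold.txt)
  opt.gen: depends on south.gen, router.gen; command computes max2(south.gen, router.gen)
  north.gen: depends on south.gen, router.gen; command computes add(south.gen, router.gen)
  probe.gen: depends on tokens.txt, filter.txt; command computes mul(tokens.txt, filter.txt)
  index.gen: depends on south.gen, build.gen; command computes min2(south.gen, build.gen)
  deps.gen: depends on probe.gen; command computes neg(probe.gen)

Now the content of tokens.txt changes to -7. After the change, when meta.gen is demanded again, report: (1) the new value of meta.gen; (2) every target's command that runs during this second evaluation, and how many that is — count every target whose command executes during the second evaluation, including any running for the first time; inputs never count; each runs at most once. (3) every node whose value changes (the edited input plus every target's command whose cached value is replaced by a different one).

Demanding meta.gen again yields 441.
10 target commands run: build.gen, bundle.gen, deps.gen, index.gen, layout.gen, meta.gen, opt.gen, probe.gen, router.gen, south.gen.
The nodes whose values change: build.gen, bundle.gen, deps.gen, index.gen, layout.gen, meta.gen, opt.gen, probe.gen, router.gen, south.gen, tokens.txt.

First demand of the output computes:
  probe.gen = mul(5, 3) = 15
  deps.gen = neg(15) = -15
  bundle.gen = min2(15, -15) = -15
  build.gen = max2(-15, -15) = -15
  router.gen = sub(-15, -15) = 0
  south.gen = max2(0, -15) = 0
  index.gen = min2(0, -15) = -15
  opt.gen = max2(0, 0) = 0
  layout.gen = max2(0, -15) = 0
  meta.gen = mul(0, 0) = 0

After the edit, cleaning proceeds:
  probe.gen: a read changed (tokens.txt 5->-7) — executes, giving -21.
  deps.gen: a read changed (probe.gen 15->-21) — executes, giving 21.
  bundle.gen: a read changed (probe.gen 15->-21; deps.gen -15->21) — executes, giving -21.
  build.gen: a read changed (deps.gen -15->21; bundle.gen -15->-21) — executes, giving 21.
  router.gen: a read changed (bundle.gen -15->-21; build.gen -15->21) — executes, giving -42.
  south.gen: a read changed (router.gen 0->-42; deps.gen -15->21) — executes, giving 21.
  index.gen: a read changed (south.gen 0->21; build.gen -15->21) — executes, giving 21.
  opt.gen: a read changed (south.gen 0->21; router.gen 0->-42) — executes, giving 21.
  layout.gen: a read changed (opt.gen 0->21; index.gen -15->21) — executes, giving 21.
  meta.gen: a read changed (opt.gen 0->21; layout.gen 0->21) — executes, giving 441.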